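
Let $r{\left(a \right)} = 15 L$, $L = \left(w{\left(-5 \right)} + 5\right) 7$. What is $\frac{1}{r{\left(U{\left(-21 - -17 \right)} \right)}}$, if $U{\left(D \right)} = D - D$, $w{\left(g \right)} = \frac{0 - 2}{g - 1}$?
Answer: $\frac{1}{560} \approx 0.0017857$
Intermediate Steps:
$w{\left(g \right)} = - \frac{2}{-1 + g}$
$L = \frac{112}{3}$ ($L = \left(- \frac{2}{-1 - 5} + 5\right) 7 = \left(- \frac{2}{-6} + 5\right) 7 = \left(\left(-2\right) \left(- \frac{1}{6}\right) + 5\right) 7 = \left(\frac{1}{3} + 5\right) 7 = \frac{16}{3} \cdot 7 = \frac{112}{3} \approx 37.333$)
$U{\left(D \right)} = 0$
$r{\left(a \right)} = 560$ ($r{\left(a \right)} = 15 \cdot \frac{112}{3} = 560$)
$\frac{1}{r{\left(U{\left(-21 - -17 \right)} \right)}} = \frac{1}{560}$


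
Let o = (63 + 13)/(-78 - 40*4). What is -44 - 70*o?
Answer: -368/17 ≈ -21.647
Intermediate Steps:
o = -38/119 (o = 76/(-78 - 160) = 76/(-238) = 76*(-1/238) = -38/119 ≈ -0.31933)
-44 - 70*o = -44 - 70*(-38/119) = -44 + 380/17 = -368/17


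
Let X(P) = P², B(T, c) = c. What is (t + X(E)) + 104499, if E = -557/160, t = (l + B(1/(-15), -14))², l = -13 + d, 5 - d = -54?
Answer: 2701699049/25600 ≈ 1.0554e+5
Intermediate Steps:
d = 59 (d = 5 - 1*(-54) = 5 + 54 = 59)
l = 46 (l = -13 + 59 = 46)
t = 1024 (t = (46 - 14)² = 32² = 1024)
E = -557/160 (E = -557*1/160 = -557/160 ≈ -3.4813)
(t + X(E)) + 104499 = (1024 + (-557/160)²) + 104499 = (1024 + 310249/25600) + 104499 = 26524649/25600 + 104499 = 2701699049/25600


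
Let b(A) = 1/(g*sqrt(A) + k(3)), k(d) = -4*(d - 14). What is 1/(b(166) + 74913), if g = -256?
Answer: 814831697476/61041486949723415 + 256*sqrt(166)/61041486949723415 ≈ 1.3349e-5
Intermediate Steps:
k(d) = 56 - 4*d (k(d) = -4*(-14 + d) = 56 - 4*d)
b(A) = 1/(44 - 256*sqrt(A)) (b(A) = 1/(-256*sqrt(A) + (56 - 4*3)) = 1/(-256*sqrt(A) + (56 - 12)) = 1/(-256*sqrt(A) + 44) = 1/(44 - 256*sqrt(A)))
1/(b(166) + 74913) = 1/(-1/(-44 + 256*sqrt(166)) + 74913) = 1/(74913 - 1/(-44 + 256*sqrt(166)))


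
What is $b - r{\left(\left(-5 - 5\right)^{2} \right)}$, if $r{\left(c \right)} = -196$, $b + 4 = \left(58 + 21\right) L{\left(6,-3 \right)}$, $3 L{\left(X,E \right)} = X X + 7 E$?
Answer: $587$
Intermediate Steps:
$L{\left(X,E \right)} = \frac{X^{2}}{3} + \frac{7 E}{3}$ ($L{\left(X,E \right)} = \frac{X X + 7 E}{3} = \frac{X^{2} + 7 E}{3} = \frac{X^{2}}{3} + \frac{7 E}{3}$)
$b = 391$ ($b = -4 + \left(58 + 21\right) \left(\frac{6^{2}}{3} + \frac{7}{3} \left(-3\right)\right) = -4 + 79 \left(\frac{1}{3} \cdot 36 - 7\right) = -4 + 79 \left(12 - 7\right) = -4 + 79 \cdot 5 = -4 + 395 = 391$)
$b - r{\left(\left(-5 - 5\right)^{2} \right)} = 391 - -196 = 391 + 196 = 587$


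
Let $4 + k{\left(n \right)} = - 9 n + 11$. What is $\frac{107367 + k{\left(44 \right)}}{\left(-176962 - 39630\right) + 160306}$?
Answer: $- \frac{53489}{28143} \approx -1.9006$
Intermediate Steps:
$k{\left(n \right)} = 7 - 9 n$ ($k{\left(n \right)} = -4 - \left(-11 + 9 n\right) = 7 - 9 n$)
$\frac{107367 + k{\left(44 \right)}}{\left(-176962 - 39630\right) + 160306} = \frac{107367 + \left(7 - 396\right)}{\left(-176962 - 39630\right) + 160306} = \frac{107367 + \left(7 - 396\right)}{-216592 + 160306} = \frac{107367 - 389}{-56286} = 106978 \left(- \frac{1}{56286}\right) = - \frac{53489}{28143}$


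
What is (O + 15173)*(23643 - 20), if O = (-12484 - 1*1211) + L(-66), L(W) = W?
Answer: 33355676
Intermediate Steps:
O = -13761 (O = (-12484 - 1*1211) - 66 = (-12484 - 1211) - 66 = -13695 - 66 = -13761)
(O + 15173)*(23643 - 20) = (-13761 + 15173)*(23643 - 20) = 1412*23623 = 33355676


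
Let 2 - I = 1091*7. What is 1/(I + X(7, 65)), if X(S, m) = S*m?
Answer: -1/7180 ≈ -0.00013928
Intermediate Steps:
I = -7635 (I = 2 - 1091*7 = 2 - 1*7637 = 2 - 7637 = -7635)
1/(I + X(7, 65)) = 1/(-7635 + 7*65) = 1/(-7635 + 455) = 1/(-7180) = -1/7180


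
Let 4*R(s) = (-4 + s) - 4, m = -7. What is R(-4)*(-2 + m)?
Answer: 27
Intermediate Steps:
R(s) = -2 + s/4 (R(s) = ((-4 + s) - 4)/4 = (-8 + s)/4 = -2 + s/4)
R(-4)*(-2 + m) = (-2 + (1/4)*(-4))*(-2 - 7) = (-2 - 1)*(-9) = -3*(-9) = 27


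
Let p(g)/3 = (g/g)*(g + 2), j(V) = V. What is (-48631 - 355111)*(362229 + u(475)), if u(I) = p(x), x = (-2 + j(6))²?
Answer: -146268862986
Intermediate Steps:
x = 16 (x = (-2 + 6)² = 4² = 16)
p(g) = 6 + 3*g (p(g) = 3*((g/g)*(g + 2)) = 3*(1*(2 + g)) = 3*(2 + g) = 6 + 3*g)
u(I) = 54 (u(I) = 6 + 3*16 = 6 + 48 = 54)
(-48631 - 355111)*(362229 + u(475)) = (-48631 - 355111)*(362229 + 54) = -403742*362283 = -146268862986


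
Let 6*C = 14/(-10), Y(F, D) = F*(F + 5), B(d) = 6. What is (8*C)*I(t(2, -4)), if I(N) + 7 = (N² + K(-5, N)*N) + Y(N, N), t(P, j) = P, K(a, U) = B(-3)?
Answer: -644/15 ≈ -42.933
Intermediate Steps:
K(a, U) = 6
Y(F, D) = F*(5 + F)
C = -7/30 (C = (14/(-10))/6 = (14*(-⅒))/6 = (⅙)*(-7/5) = -7/30 ≈ -0.23333)
I(N) = -7 + N² + 6*N + N*(5 + N) (I(N) = -7 + ((N² + 6*N) + N*(5 + N)) = -7 + (N² + 6*N + N*(5 + N)) = -7 + N² + 6*N + N*(5 + N))
(8*C)*I(t(2, -4)) = (8*(-7/30))*(-7 + 2*2² + 11*2) = -28*(-7 + 2*4 + 22)/15 = -28*(-7 + 8 + 22)/15 = -28/15*23 = -644/15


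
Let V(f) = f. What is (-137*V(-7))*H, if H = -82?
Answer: -78638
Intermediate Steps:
(-137*V(-7))*H = -137*(-7)*(-82) = 959*(-82) = -78638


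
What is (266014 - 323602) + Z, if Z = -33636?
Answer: -91224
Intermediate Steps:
(266014 - 323602) + Z = (266014 - 323602) - 33636 = -57588 - 33636 = -91224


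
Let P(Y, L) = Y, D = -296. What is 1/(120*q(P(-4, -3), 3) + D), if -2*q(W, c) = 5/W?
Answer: -1/221 ≈ -0.0045249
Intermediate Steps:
q(W, c) = -5/(2*W)
1/(120*q(P(-4, -3), 3) + D) = 1/(120*(-5/2/(-4)) - 296) = 1/(120*(-5/2*(-¼)) - 296) = 1/(120*(5/8) - 296) = 1/(75 - 296) = 1/(-221) = -1/221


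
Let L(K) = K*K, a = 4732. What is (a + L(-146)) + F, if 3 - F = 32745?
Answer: -6694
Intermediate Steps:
F = -32742 (F = 3 - 1*32745 = 3 - 32745 = -32742)
L(K) = K²
(a + L(-146)) + F = (4732 + (-146)²) - 32742 = (4732 + 21316) - 32742 = 26048 - 32742 = -6694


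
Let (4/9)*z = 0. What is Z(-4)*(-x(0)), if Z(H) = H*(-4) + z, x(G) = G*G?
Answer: 0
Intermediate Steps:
z = 0 (z = (9/4)*0 = 0)
x(G) = G**2
Z(H) = -4*H (Z(H) = H*(-4) + 0 = -4*H + 0 = -4*H)
Z(-4)*(-x(0)) = (-4*(-4))*(-1*0**2) = 16*(-1*0) = 16*0 = 0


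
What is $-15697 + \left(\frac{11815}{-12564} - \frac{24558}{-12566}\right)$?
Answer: $- \frac{1239035049853}{78939612} \approx -15696.0$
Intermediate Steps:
$-15697 + \left(\frac{11815}{-12564} - \frac{24558}{-12566}\right) = -15697 + \left(11815 \left(- \frac{1}{12564}\right) - - \frac{12279}{6283}\right) = -15697 + \left(- \frac{11815}{12564} + \frac{12279}{6283}\right) = -15697 + \frac{80039711}{78939612} = - \frac{1239035049853}{78939612}$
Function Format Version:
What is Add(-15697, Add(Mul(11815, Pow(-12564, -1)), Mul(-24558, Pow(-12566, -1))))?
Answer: Rational(-1239035049853, 78939612) ≈ -15696.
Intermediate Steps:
Add(-15697, Add(Mul(11815, Pow(-12564, -1)), Mul(-24558, Pow(-12566, -1)))) = Add(-15697, Add(Mul(11815, Rational(-1, 12564)), Mul(-24558, Rational(-1, 12566)))) = Add(-15697, Add(Rational(-11815, 12564), Rational(12279, 6283))) = Add(-15697, Rational(80039711, 78939612)) = Rational(-1239035049853, 78939612)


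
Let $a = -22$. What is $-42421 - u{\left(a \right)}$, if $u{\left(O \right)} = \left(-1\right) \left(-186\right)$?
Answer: $-42607$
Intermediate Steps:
$u{\left(O \right)} = 186$
$-42421 - u{\left(a \right)} = -42421 - 186 = -42607$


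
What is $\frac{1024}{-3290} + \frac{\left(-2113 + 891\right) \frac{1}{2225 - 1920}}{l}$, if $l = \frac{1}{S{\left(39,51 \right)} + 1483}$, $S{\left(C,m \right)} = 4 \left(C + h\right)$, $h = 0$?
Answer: $- \frac{658971514}{100345} \approx -6567.1$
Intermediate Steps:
$S{\left(C,m \right)} = 4 C$ ($S{\left(C,m \right)} = 4 \left(C + 0\right) = 4 C$)
$l = \frac{1}{1639}$ ($l = \frac{1}{4 \cdot 39 + 1483} = \frac{1}{156 + 1483} = \frac{1}{1639} \approx 0.00061013$)
$\frac{1024}{-3290} + \frac{\left(-2113 + 891\right) \frac{1}{2225 - 1920}}{l} = \frac{1024}{-3290} + \frac{-2113 + 891}{2225 - 1920} \frac{1}{\frac{1}{1639}} = 1024 \left(- \frac{1}{3290}\right) + - \frac{1222}{305} \cdot 1639 = - \frac{512}{1645} + \left(-1222\right) \frac{1}{305} \cdot 1639 = - \frac{512}{1645} - \frac{2002858}{305} = - \frac{658971514}{100345}$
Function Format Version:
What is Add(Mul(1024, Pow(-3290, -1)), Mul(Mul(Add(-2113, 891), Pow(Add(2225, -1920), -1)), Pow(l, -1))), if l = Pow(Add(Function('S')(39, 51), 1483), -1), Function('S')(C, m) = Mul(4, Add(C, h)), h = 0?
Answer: Rational(-658971514, 100345) ≈ -6567.1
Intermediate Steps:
Function('S')(C, m) = Mul(4, C) (Function('S')(C, m) = Mul(4, Add(C, 0)) = Mul(4, C))
l = Rational(1, 1639) (l = Pow(Add(Mul(4, 39), 1483), -1) = Pow(Add(156, 1483), -1) = Pow(1639, -1) = Rational(1, 1639) ≈ 0.00061013)
Add(Mul(1024, Pow(-3290, -1)), Mul(Mul(Add(-2113, 891), Pow(Add(2225, -1920), -1)), Pow(l, -1))) = Add(Mul(1024, Pow(-3290, -1)), Mul(Mul(Add(-2113, 891), Pow(Add(2225, -1920), -1)), Pow(Rational(1, 1639), -1))) = Add(Mul(1024, Rational(-1, 3290)), Mul(Mul(-1222, Pow(305, -1)), 1639)) = Add(Rational(-512, 1645), Mul(Mul(-1222, Rational(1, 305)), 1639)) = Add(Rational(-512, 1645), Mul(Rational(-1222, 305), 1639)) = Add(Rational(-512, 1645), Rational(-2002858, 305)) = Rational(-658971514, 100345)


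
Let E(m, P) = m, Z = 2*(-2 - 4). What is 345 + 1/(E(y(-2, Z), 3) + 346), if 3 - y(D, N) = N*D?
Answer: 112126/325 ≈ 345.00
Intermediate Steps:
Z = -12 (Z = 2*(-6) = -12)
y(D, N) = 3 - D*N (y(D, N) = 3 - N*D = 3 - D*N)
345 + 1/(E(y(-2, Z), 3) + 346) = 345 + 1/((3 - 1*(-2)*(-12)) + 346) = 345 + 1/((3 - 24) + 346) = 345 + 1/(-21 + 346) = 345 + 1/325 = 112126/325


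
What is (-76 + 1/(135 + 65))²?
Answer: 231009601/40000 ≈ 5775.2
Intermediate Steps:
(-76 + 1/(135 + 65))² = (-76 + 1/200)² = (-15199/200)² = 231009601/40000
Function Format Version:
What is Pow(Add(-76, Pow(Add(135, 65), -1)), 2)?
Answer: Rational(231009601, 40000) ≈ 5775.2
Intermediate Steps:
Pow(Add(-76, Pow(Add(135, 65), -1)), 2) = Pow(Add(-76, Pow(200, -1)), 2) = Pow(Add(-76, Rational(1, 200)), 2) = Pow(Rational(-15199, 200), 2) = Rational(231009601, 40000)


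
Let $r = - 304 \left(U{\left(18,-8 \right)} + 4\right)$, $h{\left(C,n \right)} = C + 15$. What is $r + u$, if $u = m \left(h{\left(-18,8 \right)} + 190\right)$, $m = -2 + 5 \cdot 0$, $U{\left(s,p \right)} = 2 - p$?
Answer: $-4630$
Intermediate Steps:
$m = -2$ ($m = -2 + 0 = -2$)
$h{\left(C,n \right)} = 15 + C$
$r = -4256$ ($r = - 304 \left(\left(2 - -8\right) + 4\right) = - 304 \left(\left(2 + 8\right) + 4\right) = - 304 \left(10 + 4\right) = \left(-304\right) 14 = -4256$)
$u = -374$ ($u = - 2 \left(\left(15 - 18\right) + 190\right) = - 2 \left(-3 + 190\right) = \left(-2\right) 187 = -374$)
$r + u = -4256 - 374 = -4630$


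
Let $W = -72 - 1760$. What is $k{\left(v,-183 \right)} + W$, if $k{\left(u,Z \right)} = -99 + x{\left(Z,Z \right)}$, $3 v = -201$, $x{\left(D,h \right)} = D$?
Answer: $-2114$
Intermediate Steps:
$W = -1832$ ($W = -72 - 1760 = -1832$)
$v = -67$ ($v = \frac{1}{3} \left(-201\right) = -67$)
$k{\left(u,Z \right)} = -99 + Z$
$k{\left(v,-183 \right)} + W = \left(-99 - 183\right) - 1832 = -282 - 1832 = -2114$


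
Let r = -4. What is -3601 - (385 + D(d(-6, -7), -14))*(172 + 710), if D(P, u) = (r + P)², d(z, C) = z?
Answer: -431371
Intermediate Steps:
D(P, u) = (-4 + P)²
-3601 - (385 + D(d(-6, -7), -14))*(172 + 710) = -3601 - (385 + (-4 - 6)²)*(172 + 710) = -3601 - (385 + (-10)²)*882 = -3601 - (385 + 100)*882 = -3601 - 485*882 = -3601 - 1*427770 = -3601 - 427770 = -431371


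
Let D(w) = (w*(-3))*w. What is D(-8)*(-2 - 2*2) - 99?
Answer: 1053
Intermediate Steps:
D(w) = -3*w**2 (D(w) = (-3*w)*w = -3*w**2)
D(-8)*(-2 - 2*2) - 99 = (-3*(-8)**2)*(-2 - 2*2) - 99 = (-3*64)*(-2 - 4) - 99 = -192*(-6) - 99 = 1152 - 99 = 1053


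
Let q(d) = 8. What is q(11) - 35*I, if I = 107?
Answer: -3737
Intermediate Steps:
q(11) - 35*I = 8 - 35*107 = 8 - 3745 = -3737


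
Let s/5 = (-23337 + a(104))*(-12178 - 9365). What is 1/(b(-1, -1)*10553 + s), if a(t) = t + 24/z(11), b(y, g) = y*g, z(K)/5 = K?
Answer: 11/27527567596 ≈ 3.9960e-10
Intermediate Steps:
z(K) = 5*K
b(y, g) = g*y
a(t) = 24/55 + t (a(t) = t + 24/((5*11)) = t + 24/55 = 24/55 + t)
s = 27527451513/11 (s = 5*((-23337 + (24/55 + 104))*(-12178 - 9365)) = 5*((-23337 + 5744/55)*(-21543)) = 5*(-1277791/55*(-21543)) = 5*(27527451513/55) = 27527451513/11 ≈ 2.5025e+9)
1/(b(-1, -1)*10553 + s) = 1/(-1*(-1)*10553 + 27527451513/11) = 1/(1*10553 + 27527451513/11) = 1/(10553 + 27527451513/11) = 1/(27527567596/11) = 11/27527567596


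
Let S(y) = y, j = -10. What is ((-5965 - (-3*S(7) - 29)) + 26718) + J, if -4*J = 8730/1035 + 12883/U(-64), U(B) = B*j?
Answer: 1224460171/58880 ≈ 20796.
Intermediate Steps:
U(B) = -10*B (U(B) = B*(-10) = -10*B)
J = -420469/58880 (J = -(8730/1035 + 12883/((-10*(-64))))/4 = -(8730*(1/1035) + 12883/640)/4 = -(194/23 + 12883*(1/640))/4 = -(194/23 + 12883/640)/4 = -¼*420469/14720 = -420469/58880 ≈ -7.1411)
((-5965 - (-3*S(7) - 29)) + 26718) + J = ((-5965 - (-3*7 - 29)) + 26718) - 420469/58880 = ((-5965 - (-21 - 29)) + 26718) - 420469/58880 = ((-5965 - 1*(-50)) + 26718) - 420469/58880 = ((-5965 + 50) + 26718) - 420469/58880 = (-5915 + 26718) - 420469/58880 = 20803 - 420469/58880 = 1224460171/58880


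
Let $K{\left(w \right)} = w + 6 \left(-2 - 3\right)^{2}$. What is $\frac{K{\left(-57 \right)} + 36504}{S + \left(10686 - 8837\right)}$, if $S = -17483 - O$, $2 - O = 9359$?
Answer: $- \frac{36597}{6277} \approx -5.8303$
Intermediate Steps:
$O = -9357$ ($O = 2 - 9359 = -9357$)
$S = -8126$ ($S = -17483 - -9357 = -17483 + 9357 = -8126$)
$K{\left(w \right)} = 150 + w$ ($K{\left(w \right)} = w + 6 \left(-5\right)^{2} = w + 6 \cdot 25 = w + 150 = 150 + w$)
$\frac{K{\left(-57 \right)} + 36504}{S + \left(10686 - 8837\right)} = \frac{\left(150 - 57\right) + 36504}{-8126 + \left(10686 - 8837\right)} = \frac{93 + 36504}{-8126 + 1849} = \frac{36597}{-6277} = 36597 \left(- \frac{1}{6277}\right) = - \frac{36597}{6277}$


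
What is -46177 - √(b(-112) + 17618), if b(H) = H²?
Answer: -46177 - √30162 ≈ -46351.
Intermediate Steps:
-46177 - √(b(-112) + 17618) = -46177 - √((-112)² + 17618) = -46177 - √(12544 + 17618) = -46177 - √30162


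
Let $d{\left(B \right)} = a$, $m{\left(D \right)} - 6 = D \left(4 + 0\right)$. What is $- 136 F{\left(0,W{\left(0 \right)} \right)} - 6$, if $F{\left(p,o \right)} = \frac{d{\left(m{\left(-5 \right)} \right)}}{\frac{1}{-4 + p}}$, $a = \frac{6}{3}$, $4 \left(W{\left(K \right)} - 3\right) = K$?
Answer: $1082$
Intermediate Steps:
$W{\left(K \right)} = 3 + \frac{K}{4}$
$m{\left(D \right)} = 6 + 4 D$ ($m{\left(D \right)} = 6 + D \left(4 + 0\right) = 6 + D 4 = 6 + 4 D$)
$a = 2$ ($a = 6 \cdot \frac{1}{3} = 2$)
$d{\left(B \right)} = 2$
$F{\left(p,o \right)} = -8 + 2 p$ ($F{\left(p,o \right)} = \frac{2}{\frac{1}{-4 + p}} = 2 \left(-4 + p\right) = -8 + 2 p$)
$- 136 F{\left(0,W{\left(0 \right)} \right)} - 6 = - 136 \left(-8 + 2 \cdot 0\right) - 6 = - 136 \left(-8 + 0\right) - 6 = \left(-136\right) \left(-8\right) - 6 = 1088 - 6 = 1082$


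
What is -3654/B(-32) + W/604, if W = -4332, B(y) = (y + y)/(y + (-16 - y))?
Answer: -278043/302 ≈ -920.67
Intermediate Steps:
B(y) = -y/8 (B(y) = (2*y)/(-16) = (2*y)*(-1/16) = -y/8)
-3654/B(-32) + W/604 = -3654/((-1/8*(-32))) - 4332/604 = -3654/4 - 4332*1/604 = -3654*1/4 - 1083/151 = -1827/2 - 1083/151 = -278043/302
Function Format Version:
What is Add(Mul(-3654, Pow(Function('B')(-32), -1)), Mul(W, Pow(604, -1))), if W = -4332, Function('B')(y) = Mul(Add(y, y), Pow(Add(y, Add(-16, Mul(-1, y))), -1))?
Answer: Rational(-278043, 302) ≈ -920.67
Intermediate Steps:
Function('B')(y) = Mul(Rational(-1, 8), y) (Function('B')(y) = Mul(Mul(2, y), Pow(-16, -1)) = Mul(Mul(2, y), Rational(-1, 16)) = Mul(Rational(-1, 8), y))
Add(Mul(-3654, Pow(Function('B')(-32), -1)), Mul(W, Pow(604, -1))) = Add(Mul(-3654, Pow(Mul(Rational(-1, 8), -32), -1)), Mul(-4332, Pow(604, -1))) = Add(Mul(-3654, Pow(4, -1)), Mul(-4332, Rational(1, 604))) = Add(Mul(-3654, Rational(1, 4)), Rational(-1083, 151)) = Add(Rational(-1827, 2), Rational(-1083, 151)) = Rational(-278043, 302)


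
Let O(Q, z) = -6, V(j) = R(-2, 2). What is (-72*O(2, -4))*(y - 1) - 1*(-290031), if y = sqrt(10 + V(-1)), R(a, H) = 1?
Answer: 289599 + 432*sqrt(11) ≈ 2.9103e+5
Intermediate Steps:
V(j) = 1
y = sqrt(11) (y = sqrt(10 + 1) = sqrt(11) ≈ 3.3166)
(-72*O(2, -4))*(y - 1) - 1*(-290031) = (-72*(-6))*(sqrt(11) - 1) - 1*(-290031) = 432*(-1 + sqrt(11)) + 290031 = (-432 + 432*sqrt(11)) + 290031 = 289599 + 432*sqrt(11)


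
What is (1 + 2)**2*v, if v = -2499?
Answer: -22491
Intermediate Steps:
(1 + 2)**2*v = (1 + 2)**2*(-2499) = 3**2*(-2499) = 9*(-2499) = -22491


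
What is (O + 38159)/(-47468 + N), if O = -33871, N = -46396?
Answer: -536/11733 ≈ -0.045683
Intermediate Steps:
(O + 38159)/(-47468 + N) = (-33871 + 38159)/(-47468 - 46396) = 4288/(-93864) = 4288*(-1/93864) = -536/11733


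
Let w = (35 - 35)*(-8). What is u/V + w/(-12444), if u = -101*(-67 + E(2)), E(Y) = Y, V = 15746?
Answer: 6565/15746 ≈ 0.41693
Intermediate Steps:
w = 0 (w = 0*(-8) = 0)
u = 6565 (u = -101*(-67 + 2) = -101*(-65) = 6565)
u/V + w/(-12444) = 6565/15746 + 0/(-12444) = 6565*(1/15746) + 0*(-1/12444) = 6565/15746 + 0 = 6565/15746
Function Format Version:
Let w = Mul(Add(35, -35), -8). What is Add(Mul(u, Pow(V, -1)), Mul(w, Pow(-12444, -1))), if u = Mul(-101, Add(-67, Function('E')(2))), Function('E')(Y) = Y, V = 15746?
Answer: Rational(6565, 15746) ≈ 0.41693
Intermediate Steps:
w = 0 (w = Mul(0, -8) = 0)
u = 6565 (u = Mul(-101, Add(-67, 2)) = Mul(-101, -65) = 6565)
Add(Mul(u, Pow(V, -1)), Mul(w, Pow(-12444, -1))) = Add(Mul(6565, Pow(15746, -1)), Mul(0, Pow(-12444, -1))) = Add(Mul(6565, Rational(1, 15746)), Mul(0, Rational(-1, 12444))) = Add(Rational(6565, 15746), 0) = Rational(6565, 15746)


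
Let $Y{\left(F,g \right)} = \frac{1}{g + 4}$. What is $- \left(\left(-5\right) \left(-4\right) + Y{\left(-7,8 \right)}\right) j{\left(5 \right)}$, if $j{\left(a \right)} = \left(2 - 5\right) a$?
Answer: $\frac{1205}{4} \approx 301.25$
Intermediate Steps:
$Y{\left(F,g \right)} = \frac{1}{4 + g}$
$j{\left(a \right)} = - 3 a$
$- \left(\left(-5\right) \left(-4\right) + Y{\left(-7,8 \right)}\right) j{\left(5 \right)} = - \left(\left(-5\right) \left(-4\right) + \frac{1}{4 + 8}\right) \left(\left(-3\right) 5\right) = - \left(20 + \frac{1}{12}\right) \left(-15\right) = - \frac{241 \left(-15\right)}{12} = \left(-1\right) \left(- \frac{1205}{4}\right) = \frac{1205}{4}$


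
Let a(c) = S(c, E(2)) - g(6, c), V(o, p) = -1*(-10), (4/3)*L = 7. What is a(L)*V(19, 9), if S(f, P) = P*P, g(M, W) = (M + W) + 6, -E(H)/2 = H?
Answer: -25/2 ≈ -12.500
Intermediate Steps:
E(H) = -2*H
L = 21/4 (L = (¾)*7 = 21/4 ≈ 5.2500)
g(M, W) = 6 + M + W
S(f, P) = P²
V(o, p) = 10
a(c) = 4 - c (a(c) = (-2*2)² - (6 + 6 + c) = (-4)² - (12 + c) = 16 + (-12 - c) = 4 - c)
a(L)*V(19, 9) = (4 - 1*21/4)*10 = (4 - 21/4)*10 = -5/4*10 = -25/2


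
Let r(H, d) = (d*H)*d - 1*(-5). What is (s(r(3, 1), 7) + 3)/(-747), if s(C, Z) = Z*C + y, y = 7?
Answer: -22/249 ≈ -0.088353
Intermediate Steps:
r(H, d) = 5 + H*d² (r(H, d) = (H*d)*d + 5 = H*d² + 5 = 5 + H*d²)
s(C, Z) = 7 + C*Z (s(C, Z) = Z*C + 7 = C*Z + 7 = 7 + C*Z)
(s(r(3, 1), 7) + 3)/(-747) = ((7 + (5 + 3*1²)*7) + 3)/(-747) = ((7 + (5 + 3*1)*7) + 3)*(-1/747) = ((7 + (5 + 3)*7) + 3)*(-1/747) = ((7 + 8*7) + 3)*(-1/747) = ((7 + 56) + 3)*(-1/747) = (63 + 3)*(-1/747) = 66*(-1/747) = -22/249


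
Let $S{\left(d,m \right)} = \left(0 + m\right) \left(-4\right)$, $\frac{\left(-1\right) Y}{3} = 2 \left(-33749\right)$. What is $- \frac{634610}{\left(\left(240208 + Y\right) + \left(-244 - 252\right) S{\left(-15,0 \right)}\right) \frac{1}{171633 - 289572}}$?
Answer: $\frac{37422634395}{221351} \approx 1.6906 \cdot 10^{5}$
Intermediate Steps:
$Y = 202494$ ($Y = - 3 \cdot 2 \left(-33749\right) = \left(-3\right) \left(-67498\right) = 202494$)
$S{\left(d,m \right)} = - 4 m$ ($S{\left(d,m \right)} = m \left(-4\right) = - 4 m$)
$- \frac{634610}{\left(\left(240208 + Y\right) + \left(-244 - 252\right) S{\left(-15,0 \right)}\right) \frac{1}{171633 - 289572}} = - \frac{634610}{\left(\left(240208 + 202494\right) + \left(-244 - 252\right) \left(\left(-4\right) 0\right)\right) \frac{1}{171633 - 289572}} = - \frac{634610}{\left(442702 - 0\right) \frac{1}{-117939}} = - \frac{634610}{\left(442702 + 0\right) \left(- \frac{1}{117939}\right)} = - \frac{634610}{442702 \left(- \frac{1}{117939}\right)} = - \frac{634610}{- \frac{442702}{117939}} = \left(-634610\right) \left(- \frac{117939}{442702}\right) = \frac{37422634395}{221351}$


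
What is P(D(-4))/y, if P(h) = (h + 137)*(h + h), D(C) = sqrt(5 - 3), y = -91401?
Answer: -4/91401 - 274*sqrt(2)/91401 ≈ -0.0042833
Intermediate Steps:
D(C) = sqrt(2)
P(h) = 2*h*(137 + h) (P(h) = (137 + h)*(2*h) = 2*h*(137 + h))
P(D(-4))/y = (2*sqrt(2)*(137 + sqrt(2)))/(-91401) = (2*sqrt(2)*(137 + sqrt(2)))*(-1/91401) = -2*sqrt(2)*(137 + sqrt(2))/91401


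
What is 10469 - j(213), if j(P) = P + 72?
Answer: 10184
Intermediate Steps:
j(P) = 72 + P
10469 - j(213) = 10469 - (72 + 213) = 10469 - 1*285 = 10469 - 285 = 10184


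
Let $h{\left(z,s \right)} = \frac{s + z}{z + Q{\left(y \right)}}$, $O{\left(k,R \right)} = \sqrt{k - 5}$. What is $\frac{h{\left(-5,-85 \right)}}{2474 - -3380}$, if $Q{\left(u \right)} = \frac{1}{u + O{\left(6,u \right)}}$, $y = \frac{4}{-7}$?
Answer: $\frac{135}{23416} \approx 0.0057653$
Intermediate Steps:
$y = - \frac{4}{7}$ ($y = 4 \left(- \frac{1}{7}\right) = - \frac{4}{7} \approx -0.57143$)
$O{\left(k,R \right)} = \sqrt{-5 + k}$
$Q{\left(u \right)} = \frac{1}{1 + u}$ ($Q{\left(u \right)} = \frac{1}{u + \sqrt{-5 + 6}} = \frac{1}{u + \sqrt{1}} = \frac{1}{u + 1} = \frac{1}{1 + u}$)
$h{\left(z,s \right)} = \frac{s + z}{\frac{7}{3} + z}$ ($h{\left(z,s \right)} = \frac{s + z}{z + \frac{1}{1 - \frac{4}{7}}} = \frac{s + z}{z + \frac{1}{\frac{3}{7}}} = \frac{s + z}{z + \frac{7}{3}} = \frac{s + z}{\frac{7}{3} + z}$)
$\frac{h{\left(-5,-85 \right)}}{2474 - -3380} = \frac{3 \frac{1}{7 + 3 \left(-5\right)} \left(-85 - 5\right)}{2474 - -3380} = \frac{3 \frac{1}{7 - 15} \left(-90\right)}{2474 + 3380} = \frac{3 \frac{1}{-8} \left(-90\right)}{5854} = 3 \left(- \frac{1}{8}\right) \left(-90\right) \frac{1}{5854} = \frac{135}{4} \cdot \frac{1}{5854} = \frac{135}{23416}$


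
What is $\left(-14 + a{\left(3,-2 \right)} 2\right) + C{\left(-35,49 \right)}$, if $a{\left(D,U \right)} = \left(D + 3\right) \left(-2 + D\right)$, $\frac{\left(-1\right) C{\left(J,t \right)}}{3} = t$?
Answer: $-149$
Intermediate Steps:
$C{\left(J,t \right)} = - 3 t$
$a{\left(D,U \right)} = \left(-2 + D\right) \left(3 + D\right)$ ($a{\left(D,U \right)} = \left(3 + D\right) \left(-2 + D\right) = \left(-2 + D\right) \left(3 + D\right)$)
$\left(-14 + a{\left(3,-2 \right)} 2\right) + C{\left(-35,49 \right)} = \left(-14 + \left(-6 + 3 + 3^{2}\right) 2\right) - 147 = \left(-14 + \left(-6 + 3 + 9\right) 2\right) - 147 = \left(-14 + 6 \cdot 2\right) - 147 = \left(-14 + 12\right) - 147 = -2 - 147 = -149$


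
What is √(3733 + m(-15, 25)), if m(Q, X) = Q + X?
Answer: √3743 ≈ 61.180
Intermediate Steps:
√(3733 + m(-15, 25)) = √(3733 + (-15 + 25)) = √(3733 + 10) = √3743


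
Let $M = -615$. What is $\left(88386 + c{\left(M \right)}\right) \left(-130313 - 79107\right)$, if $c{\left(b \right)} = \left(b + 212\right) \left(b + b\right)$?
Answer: $-122317195920$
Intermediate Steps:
$c{\left(b \right)} = 2 b \left(212 + b\right)$ ($c{\left(b \right)} = \left(212 + b\right) 2 b = 2 b \left(212 + b\right)$)
$\left(88386 + c{\left(M \right)}\right) \left(-130313 - 79107\right) = \left(88386 + 2 \left(-615\right) \left(212 - 615\right)\right) \left(-130313 - 79107\right) = \left(88386 + 2 \left(-615\right) \left(-403\right)\right) \left(-209420\right) = \left(88386 + 495690\right) \left(-209420\right) = 584076 \left(-209420\right) = -122317195920$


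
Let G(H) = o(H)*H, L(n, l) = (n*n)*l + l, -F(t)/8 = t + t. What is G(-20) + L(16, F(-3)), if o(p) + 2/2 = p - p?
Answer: 12356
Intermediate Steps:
F(t) = -16*t (F(t) = -8*(t + t) = -16*t)
o(p) = -1 (o(p) = -1 + (p - p) = -1 + 0 = -1)
L(n, l) = l + l*n**2 (L(n, l) = n**2*l + l = l*n**2 + l = l + l*n**2)
G(H) = -H
G(-20) + L(16, F(-3)) = -1*(-20) + (-16*(-3))*(1 + 16**2) = 20 + 48*(1 + 256) = 20 + 48*257 = 20 + 12336 = 12356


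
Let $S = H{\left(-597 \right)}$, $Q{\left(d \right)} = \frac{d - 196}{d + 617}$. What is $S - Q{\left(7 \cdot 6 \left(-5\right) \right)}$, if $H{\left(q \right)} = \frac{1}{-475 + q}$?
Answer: $\frac{434825}{436304} \approx 0.99661$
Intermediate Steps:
$Q{\left(d \right)} = \frac{-196 + d}{617 + d}$
$S = - \frac{1}{1072}$ ($S = \frac{1}{-475 - 597} = \frac{1}{-1072} = - \frac{1}{1072} \approx -0.00093284$)
$S - Q{\left(7 \cdot 6 \left(-5\right) \right)} = - \frac{1}{1072} - \frac{-196 + 7 \cdot 6 \left(-5\right)}{617 + 7 \cdot 6 \left(-5\right)} = - \frac{1}{1072} - \frac{-196 + 42 \left(-5\right)}{617 + 42 \left(-5\right)} = - \frac{1}{1072} - \frac{-196 - 210}{617 - 210} = - \frac{1}{1072} - \frac{1}{407} \left(-406\right) = - \frac{1}{1072} - - \frac{406}{407} = - \frac{1}{1072} + \frac{406}{407} = \frac{434825}{436304}$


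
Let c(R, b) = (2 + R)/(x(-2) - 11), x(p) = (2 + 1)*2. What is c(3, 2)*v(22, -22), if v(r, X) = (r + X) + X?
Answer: 22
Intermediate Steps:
x(p) = 6 (x(p) = 3*2 = 6)
c(R, b) = -⅖ - R/5 (c(R, b) = (2 + R)/(6 - 11) = (2 + R)/(-5) = (2 + R)*(-⅕) = -⅖ - R/5)
v(r, X) = r + 2*X (v(r, X) = (X + r) + X = r + 2*X)
c(3, 2)*v(22, -22) = (-⅖ - ⅕*3)*(22 + 2*(-22)) = (-⅖ - ⅗)*(22 - 44) = -1*(-22) = 22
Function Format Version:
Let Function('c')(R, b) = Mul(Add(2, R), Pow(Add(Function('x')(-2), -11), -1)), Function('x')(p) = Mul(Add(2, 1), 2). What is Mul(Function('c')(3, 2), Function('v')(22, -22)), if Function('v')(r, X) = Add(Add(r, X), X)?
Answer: 22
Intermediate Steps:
Function('x')(p) = 6 (Function('x')(p) = Mul(3, 2) = 6)
Function('c')(R, b) = Add(Rational(-2, 5), Mul(Rational(-1, 5), R)) (Function('c')(R, b) = Mul(Add(2, R), Pow(Add(6, -11), -1)) = Mul(Add(2, R), Pow(-5, -1)) = Mul(Add(2, R), Rational(-1, 5)) = Add(Rational(-2, 5), Mul(Rational(-1, 5), R)))
Function('v')(r, X) = Add(r, Mul(2, X)) (Function('v')(r, X) = Add(Add(X, r), X) = Add(r, Mul(2, X)))
Mul(Function('c')(3, 2), Function('v')(22, -22)) = Mul(Add(Rational(-2, 5), Mul(Rational(-1, 5), 3)), Add(22, Mul(2, -22))) = Mul(Add(Rational(-2, 5), Rational(-3, 5)), Add(22, -44)) = Mul(-1, -22) = 22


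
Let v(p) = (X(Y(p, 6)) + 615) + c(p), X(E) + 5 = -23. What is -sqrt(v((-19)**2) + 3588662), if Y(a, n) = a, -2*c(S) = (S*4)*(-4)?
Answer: -sqrt(3592137) ≈ -1895.3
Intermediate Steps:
c(S) = 8*S (c(S) = -S*4*(-4)/2 = -4*S*(-4)/2 = -(-8)*S = 8*S)
X(E) = -28 (X(E) = -5 - 23 = -28)
v(p) = 587 + 8*p (v(p) = (-28 + 615) + 8*p = 587 + 8*p)
-sqrt(v((-19)**2) + 3588662) = -sqrt((587 + 8*(-19)**2) + 3588662) = -sqrt((587 + 8*361) + 3588662) = -sqrt((587 + 2888) + 3588662) = -sqrt(3475 + 3588662) = -sqrt(3592137)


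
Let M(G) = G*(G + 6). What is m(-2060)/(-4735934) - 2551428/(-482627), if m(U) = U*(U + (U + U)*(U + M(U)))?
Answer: -8661676774428157724/1142844809309 ≈ -7.5790e+6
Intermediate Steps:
M(G) = G*(6 + G)
m(U) = U*(U + 2*U*(U + U*(6 + U))) (m(U) = U*(U + (U + U)*(U + U*(6 + U))) = U*(U + (2*U)*(U + U*(6 + U))) = U*(U + 2*U*(U + U*(6 + U))))
m(-2060)/(-4735934) - 2551428/(-482627) = ((-2060)²*(1 + 2*(-2060)² + 14*(-2060)))/(-4735934) - 2551428/(-482627) = (4243600*(1 + 2*4243600 - 28840))*(-1/4735934) - 2551428*(-1/482627) = (4243600*(1 + 8487200 - 28840))*(-1/4735934) + 2551428/482627 = (4243600*8458361)*(-1/4735934) + 2551428/482627 = 35893900739600*(-1/4735934) + 2551428/482627 = -17946950369800/2367967 + 2551428/482627 = -8661676774428157724/1142844809309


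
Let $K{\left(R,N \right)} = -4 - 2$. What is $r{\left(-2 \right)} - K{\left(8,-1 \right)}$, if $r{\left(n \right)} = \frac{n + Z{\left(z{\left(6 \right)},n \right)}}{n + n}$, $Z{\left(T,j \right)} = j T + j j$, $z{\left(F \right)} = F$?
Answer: $\frac{17}{2} \approx 8.5$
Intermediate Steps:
$Z{\left(T,j \right)} = j^{2} + T j$ ($Z{\left(T,j \right)} = T j + j^{2} = j^{2} + T j$)
$K{\left(R,N \right)} = -6$
$r{\left(n \right)} = \frac{n + n \left(6 + n\right)}{2 n}$ ($r{\left(n \right)} = \frac{n + n \left(6 + n\right)}{n + n} = \frac{n + n \left(6 + n\right)}{2 n}$)
$r{\left(-2 \right)} - K{\left(8,-1 \right)} = \left(\frac{7}{2} + \frac{1}{2} \left(-2\right)\right) - -6 = \left(\frac{7}{2} - 1\right) + 6 = \frac{5}{2} + 6 = \frac{17}{2}$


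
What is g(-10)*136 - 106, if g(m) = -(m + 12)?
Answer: -378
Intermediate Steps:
g(m) = -12 - m (g(m) = -(12 + m) = -12 - m)
g(-10)*136 - 106 = (-12 - 1*(-10))*136 - 106 = (-12 + 10)*136 - 106 = -2*136 - 106 = -272 - 106 = -378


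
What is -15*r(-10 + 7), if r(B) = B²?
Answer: -135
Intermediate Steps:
-15*r(-10 + 7) = -15*(-10 + 7)² = -15*(-3)² = -15*9 = -135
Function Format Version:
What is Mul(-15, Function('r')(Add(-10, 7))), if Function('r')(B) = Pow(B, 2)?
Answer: -135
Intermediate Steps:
Mul(-15, Function('r')(Add(-10, 7))) = Mul(-15, Pow(Add(-10, 7), 2)) = Mul(-15, Pow(-3, 2)) = Mul(-15, 9) = -135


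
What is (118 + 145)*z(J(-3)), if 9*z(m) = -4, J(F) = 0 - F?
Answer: -1052/9 ≈ -116.89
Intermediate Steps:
J(F) = -F
z(m) = -4/9 (z(m) = (⅑)*(-4) = -4/9)
(118 + 145)*z(J(-3)) = (118 + 145)*(-4/9) = 263*(-4/9) = -1052/9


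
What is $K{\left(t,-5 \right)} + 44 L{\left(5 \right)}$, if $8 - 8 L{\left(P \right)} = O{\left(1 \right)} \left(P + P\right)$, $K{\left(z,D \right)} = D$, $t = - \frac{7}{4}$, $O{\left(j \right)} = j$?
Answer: $-16$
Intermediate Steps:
$t = - \frac{7}{4}$ ($t = \left(-7\right) \frac{1}{4} = - \frac{7}{4} \approx -1.75$)
$L{\left(P \right)} = 1 - \frac{P}{4}$ ($L{\left(P \right)} = 1 - \frac{1 \left(P + P\right)}{8} = 1 - \frac{1 \cdot 2 P}{8} = 1 - \frac{2 P}{8} = 1 - \frac{P}{4}$)
$K{\left(t,-5 \right)} + 44 L{\left(5 \right)} = -5 + 44 \left(1 - \frac{5}{4}\right) = -5 + 44 \left(- \frac{1}{4}\right) = -5 - 11 = -16$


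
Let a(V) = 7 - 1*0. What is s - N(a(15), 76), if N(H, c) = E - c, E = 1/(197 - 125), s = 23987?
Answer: 1732535/72 ≈ 24063.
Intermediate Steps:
a(V) = 7 (a(V) = 7 + 0 = 7)
E = 1/72 ≈ 0.013889
N(H, c) = 1/72 - c
s - N(a(15), 76) = 23987 - (1/72 - 1*76) = 23987 - (1/72 - 76) = 23987 - 1*(-5471/72) = 23987 + 5471/72 = 1732535/72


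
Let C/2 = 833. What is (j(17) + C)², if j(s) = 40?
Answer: 2910436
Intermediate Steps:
C = 1666 (C = 2*833 = 1666)
(j(17) + C)² = (40 + 1666)² = 1706² = 2910436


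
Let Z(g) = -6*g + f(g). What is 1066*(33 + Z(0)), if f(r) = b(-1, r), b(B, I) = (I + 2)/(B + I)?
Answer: 33046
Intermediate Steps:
b(B, I) = (2 + I)/(B + I)
f(r) = (2 + r)/(-1 + r)
Z(g) = -6*g + (2 + g)/(-1 + g)
1066*(33 + Z(0)) = 1066*(33 + (2 + 0 - 6*0*(-1 + 0))/(-1 + 0)) = 1066*(33 + (2 + 0 - 6*0*(-1))/(-1)) = 1066*(33 - (2 + 0 + 0)) = 1066*(33 - 1*2) = 1066*(33 - 2) = 1066*31 = 33046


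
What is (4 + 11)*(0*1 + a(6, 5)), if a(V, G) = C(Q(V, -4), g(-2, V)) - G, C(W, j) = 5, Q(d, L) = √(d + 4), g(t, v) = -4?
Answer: 0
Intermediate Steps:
Q(d, L) = √(4 + d)
a(V, G) = 5 - G
(4 + 11)*(0*1 + a(6, 5)) = (4 + 11)*(0*1 + (5 - 1*5)) = 15*(0 + (5 - 5)) = 15*(0 + 0) = 15*0 = 0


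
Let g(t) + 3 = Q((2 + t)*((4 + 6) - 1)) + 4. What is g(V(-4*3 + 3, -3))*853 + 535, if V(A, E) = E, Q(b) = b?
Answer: -6289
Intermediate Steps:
g(t) = 19 + 9*t (g(t) = -3 + ((2 + t)*((4 + 6) - 1) + 4) = -3 + ((2 + t)*(10 - 1) + 4) = -3 + ((2 + t)*9 + 4) = -3 + ((18 + 9*t) + 4) = -3 + (22 + 9*t) = 19 + 9*t)
g(V(-4*3 + 3, -3))*853 + 535 = (19 + 9*(-3))*853 + 535 = (19 - 27)*853 + 535 = -8*853 + 535 = -6824 + 535 = -6289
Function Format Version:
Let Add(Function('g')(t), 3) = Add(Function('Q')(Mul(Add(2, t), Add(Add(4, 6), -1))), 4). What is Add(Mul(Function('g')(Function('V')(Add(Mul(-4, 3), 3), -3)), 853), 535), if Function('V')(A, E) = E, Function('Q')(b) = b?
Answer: -6289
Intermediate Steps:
Function('g')(t) = Add(19, Mul(9, t)) (Function('g')(t) = Add(-3, Add(Mul(Add(2, t), Add(Add(4, 6), -1)), 4)) = Add(-3, Add(Mul(Add(2, t), Add(10, -1)), 4)) = Add(-3, Add(Mul(Add(2, t), 9), 4)) = Add(-3, Add(Add(18, Mul(9, t)), 4)) = Add(-3, Add(22, Mul(9, t))) = Add(19, Mul(9, t)))
Add(Mul(Function('g')(Function('V')(Add(Mul(-4, 3), 3), -3)), 853), 535) = Add(Mul(Add(19, Mul(9, -3)), 853), 535) = Add(Mul(Add(19, -27), 853), 535) = Add(Mul(-8, 853), 535) = Add(-6824, 535) = -6289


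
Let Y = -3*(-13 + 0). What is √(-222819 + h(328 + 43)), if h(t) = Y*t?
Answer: 15*I*√926 ≈ 456.45*I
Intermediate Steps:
Y = 39 (Y = -3*(-13) = 39)
h(t) = 39*t
√(-222819 + h(328 + 43)) = √(-222819 + 39*(328 + 43)) = √(-222819 + 39*371) = √(-222819 + 14469) = √(-208350) = 15*I*√926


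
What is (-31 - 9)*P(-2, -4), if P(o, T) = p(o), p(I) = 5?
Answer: -200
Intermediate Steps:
P(o, T) = 5
(-31 - 9)*P(-2, -4) = (-31 - 9)*5 = -40*5 = -200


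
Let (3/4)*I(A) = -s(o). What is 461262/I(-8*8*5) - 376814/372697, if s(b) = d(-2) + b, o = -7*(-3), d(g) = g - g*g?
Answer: -85959249947/3726970 ≈ -23064.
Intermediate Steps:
d(g) = g - g**2
o = 21
s(b) = -6 + b (s(b) = -2*(1 - 1*(-2)) + b = -2*(1 + 2) + b = -2*3 + b = -6 + b)
I(A) = -20 (I(A) = 4*(-(-6 + 21))/3 = 4*(-1*15)/3 = (4/3)*(-15) = -20)
461262/I(-8*8*5) - 376814/372697 = 461262/(-20) - 376814/372697 = 461262*(-1/20) - 376814*1/372697 = -230631/10 - 376814/372697 = -85959249947/3726970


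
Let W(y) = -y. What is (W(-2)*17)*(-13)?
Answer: -442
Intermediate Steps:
(W(-2)*17)*(-13) = (-1*(-2)*17)*(-13) = (2*17)*(-13) = 34*(-13) = -442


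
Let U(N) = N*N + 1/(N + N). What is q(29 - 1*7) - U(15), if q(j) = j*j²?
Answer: 312689/30 ≈ 10423.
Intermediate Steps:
U(N) = N² + 1/(2*N)
q(j) = j³
q(29 - 1*7) - U(15) = (29 - 1*7)³ - (½ + 15³)/15 = (29 - 7)³ - (½ + 3375)/15 = 22³ - 6751/(15*2) = 10648 - 1*6751/30 = 10648 - 6751/30 = 312689/30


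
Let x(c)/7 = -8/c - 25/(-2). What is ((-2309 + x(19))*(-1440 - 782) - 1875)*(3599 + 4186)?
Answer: 730825391790/19 ≈ 3.8465e+10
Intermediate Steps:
x(c) = 175/2 - 56/c (x(c) = 7*(-8/c - 25/(-2)) = 7*(-8/c - 25*(-1/2)) = 7*(-8/c + 25/2) = 7*(25/2 - 8/c) = 175/2 - 56/c)
((-2309 + x(19))*(-1440 - 782) - 1875)*(3599 + 4186) = ((-2309 + (175/2 - 56/19))*(-1440 - 782) - 1875)*(3599 + 4186) = ((-2309 + (175/2 - 56*1/19))*(-2222) - 1875)*7785 = ((-2309 + (175/2 - 56/19))*(-2222) - 1875)*7785 = ((-2309 + 3213/38)*(-2222) - 1875)*7785 = (-84529/38*(-2222) - 1875)*7785 = (93911719/19 - 1875)*7785 = (93876094/19)*7785 = 730825391790/19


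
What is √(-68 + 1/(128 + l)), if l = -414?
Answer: 3*I*√618046/286 ≈ 8.2464*I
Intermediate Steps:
√(-68 + 1/(128 + l)) = √(-68 + 1/(128 - 414)) = √(-68 + 1/(-286)) = √(-68 - 1/286) = √(-19449/286) = 3*I*√618046/286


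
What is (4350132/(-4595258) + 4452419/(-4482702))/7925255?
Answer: -19980179722883/81626846344406107290 ≈ -2.4477e-7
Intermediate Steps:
(4350132/(-4595258) + 4452419/(-4482702))/7925255 = (4350132*(-1/4595258) + 4452419*(-1/4482702))*(1/7925255) = (-2175066/2297629 - 4452419/4482702)*(1/7925255) = -19980179722883/10299586113558*1/7925255 = -19980179722883/81626846344406107290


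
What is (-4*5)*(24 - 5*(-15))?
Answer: -1980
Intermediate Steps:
(-4*5)*(24 - 5*(-15)) = -20*(24 + 75) = -20*99 = -1980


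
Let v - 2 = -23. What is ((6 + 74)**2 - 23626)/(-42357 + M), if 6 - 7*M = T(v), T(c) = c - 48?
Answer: 6699/16468 ≈ 0.40679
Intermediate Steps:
v = -21 (v = 2 - 23 = -21)
T(c) = -48 + c
M = 75/7 (M = 6/7 - (-48 - 21)/7 = 6/7 - 1/7*(-69) = 6/7 + 69/7 = 75/7 ≈ 10.714)
((6 + 74)**2 - 23626)/(-42357 + M) = ((6 + 74)**2 - 23626)/(-42357 + 75/7) = (80**2 - 23626)/(-296424/7) = (6400 - 23626)*(-7/296424) = -17226*(-7/296424) = 6699/16468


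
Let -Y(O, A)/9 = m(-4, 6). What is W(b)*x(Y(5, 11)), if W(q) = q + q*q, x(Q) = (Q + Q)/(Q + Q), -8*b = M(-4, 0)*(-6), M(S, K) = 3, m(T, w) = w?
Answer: 117/16 ≈ 7.3125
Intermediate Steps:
Y(O, A) = -54 (Y(O, A) = -9*6 = -54)
b = 9/4 (b = -3*(-6)/8 = -⅛*(-18) = 9/4 ≈ 2.2500)
x(Q) = 1 (x(Q) = (2*Q)/((2*Q)) = (2*Q)*(1/(2*Q)) = 1)
W(q) = q + q²
W(b)*x(Y(5, 11)) = (9*(1 + 9/4)/4)*1 = ((9/4)*(13/4))*1 = (117/16)*1 = 117/16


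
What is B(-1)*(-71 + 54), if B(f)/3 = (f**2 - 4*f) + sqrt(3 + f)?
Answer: -255 - 51*sqrt(2) ≈ -327.13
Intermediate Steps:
B(f) = -12*f + 3*f**2 + 3*sqrt(3 + f) (B(f) = 3*((f**2 - 4*f) + sqrt(3 + f)) = 3*(f**2 + sqrt(3 + f) - 4*f) = -12*f + 3*f**2 + 3*sqrt(3 + f))
B(-1)*(-71 + 54) = (-12*(-1) + 3*(-1)**2 + 3*sqrt(3 - 1))*(-71 + 54) = (12 + 3*1 + 3*sqrt(2))*(-17) = (12 + 3 + 3*sqrt(2))*(-17) = (15 + 3*sqrt(2))*(-17) = -255 - 51*sqrt(2)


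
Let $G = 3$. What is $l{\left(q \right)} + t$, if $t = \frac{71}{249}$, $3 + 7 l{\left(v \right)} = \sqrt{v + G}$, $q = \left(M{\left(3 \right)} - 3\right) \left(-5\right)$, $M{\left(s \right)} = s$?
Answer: $- \frac{250}{1743} + \frac{\sqrt{3}}{7} \approx 0.104$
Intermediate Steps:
$q = 0$ ($q = \left(3 - 3\right) \left(-5\right) = 0 \left(-5\right) = 0$)
$l{\left(v \right)} = - \frac{3}{7} + \frac{\sqrt{3 + v}}{7}$ ($l{\left(v \right)} = - \frac{3}{7} + \frac{\sqrt{v + 3}}{7} = - \frac{3}{7} + \frac{\sqrt{3 + v}}{7}$)
$t = \frac{71}{249}$ ($t = 71 \cdot \frac{1}{249} = \frac{71}{249} \approx 0.28514$)
$l{\left(q \right)} + t = \left(- \frac{3}{7} + \frac{\sqrt{3 + 0}}{7}\right) + \frac{71}{249} = \left(- \frac{3}{7} + \frac{\sqrt{3}}{7}\right) + \frac{71}{249} = - \frac{250}{1743} + \frac{\sqrt{3}}{7}$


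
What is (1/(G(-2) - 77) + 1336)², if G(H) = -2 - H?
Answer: 10582442641/5929 ≈ 1.7849e+6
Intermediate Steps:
(1/(G(-2) - 77) + 1336)² = (1/((-2 - 1*(-2)) - 77) + 1336)² = (1/((-2 + 2) - 77) + 1336)² = (1/(0 - 77) + 1336)² = (1/(-77) + 1336)² = (-1/77 + 1336)² = (102871/77)² = 10582442641/5929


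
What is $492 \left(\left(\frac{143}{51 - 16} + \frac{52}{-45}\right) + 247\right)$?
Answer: $\frac{12911392}{105} \approx 1.2297 \cdot 10^{5}$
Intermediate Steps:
$492 \left(\left(\frac{143}{51 - 16} + \frac{52}{-45}\right) + 247\right) = 492 \left(\left(\frac{143}{51 - 16} + 52 \left(- \frac{1}{45}\right)\right) + 247\right) = 492 \left(\left(\frac{143}{35} - \frac{52}{45}\right) + 247\right) = 492 \left(\frac{923}{315} + 247\right) = 492 \cdot \frac{78728}{315} = \frac{12911392}{105}$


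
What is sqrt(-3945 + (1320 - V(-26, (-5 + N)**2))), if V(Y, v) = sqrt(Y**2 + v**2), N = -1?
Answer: sqrt(-2625 - 2*sqrt(493)) ≈ 51.666*I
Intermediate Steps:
sqrt(-3945 + (1320 - V(-26, (-5 + N)**2))) = sqrt(-3945 + (1320 - sqrt((-26)**2 + ((-5 - 1)**2)**2))) = sqrt(-3945 + (1320 - sqrt(676 + ((-6)**2)**2))) = sqrt(-3945 + (1320 - sqrt(676 + 36**2))) = sqrt(-3945 + (1320 - sqrt(676 + 1296))) = sqrt(-3945 + (1320 - sqrt(1972))) = sqrt(-3945 + (1320 - 2*sqrt(493))) = sqrt(-2625 - 2*sqrt(493))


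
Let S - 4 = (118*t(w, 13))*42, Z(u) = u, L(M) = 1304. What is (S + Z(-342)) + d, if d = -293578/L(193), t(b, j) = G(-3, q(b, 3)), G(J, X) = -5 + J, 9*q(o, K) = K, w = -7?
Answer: -26217661/652 ≈ -40211.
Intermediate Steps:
q(o, K) = K/9
t(b, j) = -8 (t(b, j) = -5 - 3 = -8)
S = -39644 (S = 4 + (118*(-8))*42 = 4 - 944*42 = 4 - 39648 = -39644)
d = -146789/652 (d = -293578/1304 = -293578*1/1304 = -146789/652 ≈ -225.14)
(S + Z(-342)) + d = (-39644 - 342) - 146789/652 = -39986 - 146789/652 = -26217661/652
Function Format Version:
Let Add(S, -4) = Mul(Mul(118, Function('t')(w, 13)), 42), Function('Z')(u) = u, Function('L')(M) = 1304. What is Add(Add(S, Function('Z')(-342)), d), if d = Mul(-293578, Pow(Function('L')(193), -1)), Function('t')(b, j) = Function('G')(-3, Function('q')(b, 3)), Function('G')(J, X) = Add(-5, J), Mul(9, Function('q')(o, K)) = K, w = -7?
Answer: Rational(-26217661, 652) ≈ -40211.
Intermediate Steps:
Function('q')(o, K) = Mul(Rational(1, 9), K)
Function('t')(b, j) = -8 (Function('t')(b, j) = Add(-5, -3) = -8)
S = -39644 (S = Add(4, Mul(Mul(118, -8), 42)) = Add(4, Mul(-944, 42)) = Add(4, -39648) = -39644)
d = Rational(-146789, 652) (d = Mul(-293578, Pow(1304, -1)) = Mul(-293578, Rational(1, 1304)) = Rational(-146789, 652) ≈ -225.14)
Add(Add(S, Function('Z')(-342)), d) = Add(Add(-39644, -342), Rational(-146789, 652)) = Add(-39986, Rational(-146789, 652)) = Rational(-26217661, 652)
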